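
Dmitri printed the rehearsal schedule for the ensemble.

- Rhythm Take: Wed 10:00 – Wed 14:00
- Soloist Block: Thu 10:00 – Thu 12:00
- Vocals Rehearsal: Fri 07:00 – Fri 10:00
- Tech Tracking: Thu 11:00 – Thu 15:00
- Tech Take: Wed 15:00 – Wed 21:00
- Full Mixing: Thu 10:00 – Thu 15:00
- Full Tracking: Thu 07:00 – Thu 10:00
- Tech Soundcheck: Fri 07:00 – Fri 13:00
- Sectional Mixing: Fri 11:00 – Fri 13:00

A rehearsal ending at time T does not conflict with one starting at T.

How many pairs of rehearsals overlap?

5

Two intervals overlap when each starts before the other ends.
Sorted by start: Rhythm Take, Tech Take, Full Tracking, Soloist Block, Full Mixing, Tech Tracking, Vocals Rehearsal, Tech Soundcheck, Sectional Mixing.
Tech Take starts after Rhythm Take ends — done with Rhythm Take.
Full Tracking starts after Tech Take ends — done with Tech Take.
Soloist Block starts exactly when Full Tracking ends (back-to-back, no overlap) — done with Full Tracking.
Full Mixing starts before Soloist Block ends → Soloist Block and Full Mixing overlap.
Tech Tracking starts before Soloist Block ends → Soloist Block and Tech Tracking overlap.
Vocals Rehearsal starts after Soloist Block ends — done with Soloist Block.
Tech Tracking starts before Full Mixing ends → Full Mixing and Tech Tracking overlap.
Vocals Rehearsal starts after Full Mixing ends — done with Full Mixing.
Vocals Rehearsal starts after Tech Tracking ends — done with Tech Tracking.
Tech Soundcheck starts before Vocals Rehearsal ends → Vocals Rehearsal and Tech Soundcheck overlap.
Sectional Mixing starts after Vocals Rehearsal ends.
Sectional Mixing starts before Tech Soundcheck ends → Tech Soundcheck and Sectional Mixing overlap.
Overlapping pairs: Full Mixing & Soloist Block, Full Mixing & Tech Tracking, Sectional Mixing & Tech Soundcheck, Soloist Block & Tech Tracking, Tech Soundcheck & Vocals Rehearsal — 5 in total.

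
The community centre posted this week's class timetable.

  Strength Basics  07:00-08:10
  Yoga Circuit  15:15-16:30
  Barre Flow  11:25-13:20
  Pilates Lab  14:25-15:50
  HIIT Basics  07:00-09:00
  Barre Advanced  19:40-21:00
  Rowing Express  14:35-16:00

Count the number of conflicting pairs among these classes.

4

Sorted by start: Strength Basics, HIIT Basics, Barre Flow, Pilates Lab, Rowing Express, Yoga Circuit, Barre Advanced.
HIIT Basics starts before Strength Basics ends → Strength Basics and HIIT Basics overlap.
Barre Flow starts after Strength Basics ends — done with Strength Basics.
Barre Flow starts after HIIT Basics ends — done with HIIT Basics.
Pilates Lab starts after Barre Flow ends — done with Barre Flow.
Rowing Express starts before Pilates Lab ends → Pilates Lab and Rowing Express overlap.
Yoga Circuit starts before Pilates Lab ends → Pilates Lab and Yoga Circuit overlap.
Barre Advanced starts after Pilates Lab ends.
Yoga Circuit starts before Rowing Express ends → Rowing Express and Yoga Circuit overlap.
Barre Advanced starts after Rowing Express ends.
Barre Advanced starts after Yoga Circuit ends.
Overlapping pairs: HIIT Basics & Strength Basics, Pilates Lab & Rowing Express, Pilates Lab & Yoga Circuit, Rowing Express & Yoga Circuit — 4 in total.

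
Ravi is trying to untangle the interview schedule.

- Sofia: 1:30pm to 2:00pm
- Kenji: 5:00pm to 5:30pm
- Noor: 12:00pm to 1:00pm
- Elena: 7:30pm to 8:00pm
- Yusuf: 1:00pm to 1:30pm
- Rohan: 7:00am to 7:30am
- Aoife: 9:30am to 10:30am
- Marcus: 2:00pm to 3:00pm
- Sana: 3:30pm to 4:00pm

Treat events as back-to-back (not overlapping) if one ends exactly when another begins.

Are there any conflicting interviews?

No

Two intervals overlap when each starts before the other ends.
Sorted by start: Rohan, Aoife, Noor, Yusuf, Sofia, Marcus, Sana, Kenji, Elena.
Aoife starts after Rohan ends; Rohan is clear from here.
Noor starts after Aoife ends; Aoife is clear from here.
Yusuf starts exactly when Noor ends (back-to-back, no overlap); Noor is clear from here.
Sofia starts exactly when Yusuf ends (back-to-back, no overlap); Yusuf is clear from here.
Marcus starts exactly when Sofia ends (back-to-back, no overlap); Sofia is clear from here.
Sana starts after Marcus ends; Marcus is clear from here.
Kenji starts after Sana ends; Sana is clear from here.
Elena starts after Kenji ends.
Every pair is clear; the schedule has no overlaps.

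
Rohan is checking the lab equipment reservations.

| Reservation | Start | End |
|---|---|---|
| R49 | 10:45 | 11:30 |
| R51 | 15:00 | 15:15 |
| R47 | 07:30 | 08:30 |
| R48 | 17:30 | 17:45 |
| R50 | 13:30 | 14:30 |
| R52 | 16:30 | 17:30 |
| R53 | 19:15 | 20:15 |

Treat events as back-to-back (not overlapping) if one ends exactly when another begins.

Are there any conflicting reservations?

No

Two intervals overlap when each starts before the other ends.
Sorted by start: R47, R49, R50, R51, R52, R48, R53.
R49 starts after R47 ends — done with R47.
R50 starts after R49 ends — done with R49.
R51 starts after R50 ends — done with R50.
R52 starts after R51 ends — done with R51.
R48 starts exactly when R52 ends (back-to-back, no overlap) — done with R52.
R53 starts after R48 ends.
Every pair is clear; the schedule has no overlaps.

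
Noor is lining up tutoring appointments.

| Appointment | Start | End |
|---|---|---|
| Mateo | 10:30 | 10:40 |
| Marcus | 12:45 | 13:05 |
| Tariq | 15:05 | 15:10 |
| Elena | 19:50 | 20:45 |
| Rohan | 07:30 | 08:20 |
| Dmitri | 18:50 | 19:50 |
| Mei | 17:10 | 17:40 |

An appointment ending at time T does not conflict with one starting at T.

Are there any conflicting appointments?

Sorted by start: Rohan, Mateo, Marcus, Tariq, Mei, Dmitri, Elena.
Mateo starts after Rohan ends, so Rohan has no further overlaps.
Marcus starts after Mateo ends, so Mateo has no further overlaps.
Tariq starts after Marcus ends, so Marcus has no further overlaps.
Mei starts after Tariq ends, so Tariq has no further overlaps.
Dmitri starts after Mei ends, so Mei has no further overlaps.
Elena starts exactly when Dmitri ends (back-to-back, no overlap).
Every pair is clear; the schedule has no overlaps.

No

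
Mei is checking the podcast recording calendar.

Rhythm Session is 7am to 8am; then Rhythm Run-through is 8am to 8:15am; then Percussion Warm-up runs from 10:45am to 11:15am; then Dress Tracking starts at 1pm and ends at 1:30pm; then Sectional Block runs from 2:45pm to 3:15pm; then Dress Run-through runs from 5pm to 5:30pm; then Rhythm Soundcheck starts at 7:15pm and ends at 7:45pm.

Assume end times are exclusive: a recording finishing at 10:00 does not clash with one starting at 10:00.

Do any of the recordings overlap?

Check each pair: they overlap iff neither finishes before the other starts.
Sorted by start: Rhythm Session, Rhythm Run-through, Percussion Warm-up, Dress Tracking, Sectional Block, Dress Run-through, Rhythm Soundcheck.
Rhythm Run-through starts exactly when Rhythm Session ends (back-to-back, no overlap), so nothing later overlaps Rhythm Session either.
Percussion Warm-up starts after Rhythm Run-through ends, so nothing later overlaps Rhythm Run-through either.
Dress Tracking starts after Percussion Warm-up ends, so nothing later overlaps Percussion Warm-up either.
Sectional Block starts after Dress Tracking ends, so nothing later overlaps Dress Tracking either.
Dress Run-through starts after Sectional Block ends, so nothing later overlaps Sectional Block either.
Rhythm Soundcheck starts after Dress Run-through ends.
Every pair is clear; the schedule has no overlaps.

No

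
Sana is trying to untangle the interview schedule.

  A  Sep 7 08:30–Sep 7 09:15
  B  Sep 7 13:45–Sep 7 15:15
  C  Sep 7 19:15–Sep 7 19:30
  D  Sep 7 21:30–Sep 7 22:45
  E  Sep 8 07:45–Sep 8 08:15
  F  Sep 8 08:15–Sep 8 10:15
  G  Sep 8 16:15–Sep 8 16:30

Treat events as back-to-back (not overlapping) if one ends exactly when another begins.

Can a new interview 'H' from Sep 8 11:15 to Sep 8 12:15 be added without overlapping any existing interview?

Yes — the slot is free

A: ends Sep 7 09:15 at or before H starts Sep 8 11:15 → clear.
B: ends Sep 7 15:15 at or before H starts Sep 8 11:15 → clear.
C: ends Sep 7 19:30 at or before H starts Sep 8 11:15 → clear.
D: ends Sep 7 22:45 at or before H starts Sep 8 11:15 → clear.
E: ends Sep 8 08:15 at or before H starts Sep 8 11:15 → clear.
F: ends Sep 8 10:15 at or before H starts Sep 8 11:15 → clear.
G: starts Sep 8 16:15 at or after H ends Sep 8 12:15 → clear.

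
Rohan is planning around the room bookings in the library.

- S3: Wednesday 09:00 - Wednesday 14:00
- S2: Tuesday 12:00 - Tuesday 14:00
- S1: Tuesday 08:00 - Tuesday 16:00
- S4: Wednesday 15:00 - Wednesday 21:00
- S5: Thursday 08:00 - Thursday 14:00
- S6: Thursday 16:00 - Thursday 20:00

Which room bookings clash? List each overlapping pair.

S1 & S2

Two intervals overlap when each starts before the other ends.
Sorted by start: S1, S2, S3, S4, S5, S6.
S2 starts before S1 ends → S1 and S2 overlap.
S3 starts after S1 ends; S1 is clear from here.
S3 starts after S2 ends; S2 is clear from here.
S4 starts after S3 ends; S3 is clear from here.
S5 starts after S4 ends; S4 is clear from here.
S6 starts after S5 ends.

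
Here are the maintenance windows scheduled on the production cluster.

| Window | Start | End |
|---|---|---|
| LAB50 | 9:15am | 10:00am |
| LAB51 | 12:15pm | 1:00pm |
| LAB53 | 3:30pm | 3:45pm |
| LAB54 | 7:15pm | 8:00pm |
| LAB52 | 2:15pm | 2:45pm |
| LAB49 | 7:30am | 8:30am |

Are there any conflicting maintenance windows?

Sorted by start: LAB49, LAB50, LAB51, LAB52, LAB53, LAB54.
LAB50 starts after LAB49 ends; LAB49 is clear from here.
LAB51 starts after LAB50 ends; LAB50 is clear from here.
LAB52 starts after LAB51 ends; LAB51 is clear from here.
LAB53 starts after LAB52 ends; LAB52 is clear from here.
LAB54 starts after LAB53 ends.
Every pair is clear; the schedule has no overlaps.

No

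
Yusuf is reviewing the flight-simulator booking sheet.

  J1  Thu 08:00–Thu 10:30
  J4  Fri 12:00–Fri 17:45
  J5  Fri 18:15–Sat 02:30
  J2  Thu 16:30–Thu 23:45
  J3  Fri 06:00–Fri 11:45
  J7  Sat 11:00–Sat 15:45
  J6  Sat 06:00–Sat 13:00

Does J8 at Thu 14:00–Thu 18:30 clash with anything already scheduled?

J1: ends Thu 10:30 at or before J8 starts Thu 14:00 → clear.
J2: starts Thu 16:30 before J8 ends Thu 18:30, and ends Thu 23:45 after J8 starts Thu 14:00 → overlap.
J3: starts Fri 06:00 at or after J8 ends Thu 18:30 → clear.
J4: starts Fri 12:00 at or after J8 ends Thu 18:30 → clear.
J5: starts Fri 18:15 at or after J8 ends Thu 18:30 → clear.
J6: starts Sat 06:00 at or after J8 ends Thu 18:30 → clear.
J7: starts Sat 11:00 at or after J8 ends Thu 18:30 → clear.
J8 overlaps J2.

Yes — it overlaps J2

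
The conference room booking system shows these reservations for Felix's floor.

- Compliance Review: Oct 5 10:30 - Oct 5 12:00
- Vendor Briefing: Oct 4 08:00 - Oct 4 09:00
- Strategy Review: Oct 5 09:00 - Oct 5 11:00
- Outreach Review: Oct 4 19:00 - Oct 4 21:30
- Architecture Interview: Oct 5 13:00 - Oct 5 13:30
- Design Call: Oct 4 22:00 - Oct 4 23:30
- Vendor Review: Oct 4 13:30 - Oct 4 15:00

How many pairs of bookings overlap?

1

Check each pair: they overlap iff neither finishes before the other starts.
Sorted by start: Vendor Briefing, Vendor Review, Outreach Review, Design Call, Strategy Review, Compliance Review, Architecture Interview.
Vendor Review starts after Vendor Briefing ends; Vendor Briefing is clear from here.
Outreach Review starts after Vendor Review ends; Vendor Review is clear from here.
Design Call starts after Outreach Review ends; Outreach Review is clear from here.
Strategy Review starts after Design Call ends; Design Call is clear from here.
Compliance Review starts before Strategy Review ends → Strategy Review and Compliance Review overlap.
Architecture Interview starts after Strategy Review ends.
Architecture Interview starts after Compliance Review ends.
Overlapping pairs: Compliance Review & Strategy Review — 1 in total.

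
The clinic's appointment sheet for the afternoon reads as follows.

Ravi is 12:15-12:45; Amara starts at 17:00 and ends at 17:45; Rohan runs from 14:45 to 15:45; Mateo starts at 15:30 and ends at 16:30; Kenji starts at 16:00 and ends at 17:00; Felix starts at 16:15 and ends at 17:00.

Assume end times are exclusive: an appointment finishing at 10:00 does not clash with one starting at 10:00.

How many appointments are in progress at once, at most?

Sweep the timeline, counting +1 at each start and −1 at each end (ends before starts at a tie):
12:15 start Ravi → 1
12:45 end Ravi → 0
14:45 start Rohan → 1
15:30 start Mateo → 2
15:45 end Rohan → 1
16:00 start Kenji → 2
16:15 start Felix → 3
16:30 end Mateo → 2
17:00 end Felix → 1
17:00 end Kenji → 0
17:00 start Amara → 1
17:45 end Amara → 0
Peak is 3, at 16:15 (Felix, Kenji, Mateo).

3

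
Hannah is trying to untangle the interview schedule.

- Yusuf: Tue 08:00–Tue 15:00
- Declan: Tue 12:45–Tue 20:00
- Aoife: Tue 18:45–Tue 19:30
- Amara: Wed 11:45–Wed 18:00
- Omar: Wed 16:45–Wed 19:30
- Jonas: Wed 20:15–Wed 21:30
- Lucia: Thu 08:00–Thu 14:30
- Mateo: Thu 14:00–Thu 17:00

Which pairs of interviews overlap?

Sorted by start: Yusuf, Declan, Aoife, Amara, Omar, Jonas, Lucia, Mateo.
Declan starts before Yusuf ends → Yusuf and Declan overlap.
Aoife starts after Yusuf ends, so nothing later overlaps Yusuf either.
Aoife starts before Declan ends → Declan and Aoife overlap.
Amara starts after Declan ends, so nothing later overlaps Declan either.
Amara starts after Aoife ends, so nothing later overlaps Aoife either.
Omar starts before Amara ends → Amara and Omar overlap.
Jonas starts after Amara ends, so nothing later overlaps Amara either.
Jonas starts after Omar ends, so nothing later overlaps Omar either.
Lucia starts after Jonas ends, so nothing later overlaps Jonas either.
Mateo starts before Lucia ends → Lucia and Mateo overlap.

Amara & Omar, Aoife & Declan, Declan & Yusuf, Lucia & Mateo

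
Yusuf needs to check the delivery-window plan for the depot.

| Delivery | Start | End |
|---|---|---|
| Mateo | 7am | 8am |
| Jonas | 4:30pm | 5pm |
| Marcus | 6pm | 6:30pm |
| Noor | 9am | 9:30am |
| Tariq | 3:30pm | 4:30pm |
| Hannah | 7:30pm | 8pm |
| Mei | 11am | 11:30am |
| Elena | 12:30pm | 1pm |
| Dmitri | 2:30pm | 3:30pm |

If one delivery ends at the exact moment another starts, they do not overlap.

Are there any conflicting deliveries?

No

Sorted by start: Mateo, Noor, Mei, Elena, Dmitri, Tariq, Jonas, Marcus, Hannah.
Noor starts after Mateo ends — done with Mateo.
Mei starts after Noor ends — done with Noor.
Elena starts after Mei ends — done with Mei.
Dmitri starts after Elena ends — done with Elena.
Tariq starts exactly when Dmitri ends (back-to-back, no overlap) — done with Dmitri.
Jonas starts exactly when Tariq ends (back-to-back, no overlap) — done with Tariq.
Marcus starts after Jonas ends — done with Jonas.
Hannah starts after Marcus ends.
Every pair is clear; the schedule has no overlaps.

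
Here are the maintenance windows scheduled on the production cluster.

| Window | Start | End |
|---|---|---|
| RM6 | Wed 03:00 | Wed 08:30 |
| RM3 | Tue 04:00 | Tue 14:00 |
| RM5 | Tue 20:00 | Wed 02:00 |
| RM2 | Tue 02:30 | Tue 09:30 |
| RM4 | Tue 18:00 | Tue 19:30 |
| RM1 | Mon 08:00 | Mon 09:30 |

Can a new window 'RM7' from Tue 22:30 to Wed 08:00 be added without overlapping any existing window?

RM1: ends Mon 09:30 at or before RM7 starts Tue 22:30 → clear.
RM2: ends Tue 09:30 at or before RM7 starts Tue 22:30 → clear.
RM3: ends Tue 14:00 at or before RM7 starts Tue 22:30 → clear.
RM4: ends Tue 19:30 at or before RM7 starts Tue 22:30 → clear.
RM5: starts Tue 20:00 before RM7 ends Wed 08:00, and ends Wed 02:00 after RM7 starts Tue 22:30 → overlap.
RM6: starts Wed 03:00 before RM7 ends Wed 08:00, and ends Wed 08:30 after RM7 starts Tue 22:30 → overlap.
RM7 overlaps RM5, RM6.

No — it overlaps RM5, RM6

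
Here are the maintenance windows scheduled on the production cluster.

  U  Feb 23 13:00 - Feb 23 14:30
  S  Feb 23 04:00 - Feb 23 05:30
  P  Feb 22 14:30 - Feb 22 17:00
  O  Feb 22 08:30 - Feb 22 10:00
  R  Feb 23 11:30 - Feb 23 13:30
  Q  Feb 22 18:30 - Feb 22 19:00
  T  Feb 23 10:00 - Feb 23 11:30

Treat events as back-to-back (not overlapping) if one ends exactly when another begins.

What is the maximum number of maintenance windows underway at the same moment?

Walk through starts and ends in time order (an end at T is processed before a start at T):
Feb 22 08:30 start O → 1
Feb 22 10:00 end O → 0
Feb 22 14:30 start P → 1
Feb 22 17:00 end P → 0
Feb 22 18:30 start Q → 1
Feb 22 19:00 end Q → 0
Feb 23 04:00 start S → 1
Feb 23 05:30 end S → 0
Feb 23 10:00 start T → 1
Feb 23 11:30 end T → 0
Feb 23 11:30 start R → 1
Feb 23 13:00 start U → 2
Feb 23 13:30 end R → 1
Feb 23 14:30 end U → 0
Peak is 2, at Feb 23 13:00 (R, U).

2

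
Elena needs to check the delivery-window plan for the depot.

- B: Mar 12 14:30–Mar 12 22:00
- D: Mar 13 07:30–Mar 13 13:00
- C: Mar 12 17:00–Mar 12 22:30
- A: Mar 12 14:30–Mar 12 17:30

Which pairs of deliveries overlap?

Sorted by start: A, B, C, D.
B starts before A ends → A and B overlap.
C starts before A ends → A and C overlap.
D starts after A ends.
C starts before B ends → B and C overlap.
D starts after B ends.
D starts after C ends.

A & B, A & C, B & C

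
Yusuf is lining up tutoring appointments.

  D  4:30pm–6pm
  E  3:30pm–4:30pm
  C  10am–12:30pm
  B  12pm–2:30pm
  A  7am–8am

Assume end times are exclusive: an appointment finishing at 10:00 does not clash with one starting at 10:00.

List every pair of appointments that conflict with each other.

Two intervals overlap when each starts before the other ends.
Sorted by start: A, C, B, E, D.
C starts after A ends, so A has no further overlaps.
B starts before C ends → C and B overlap.
E starts after C ends, so C has no further overlaps.
E starts after B ends, so B has no further overlaps.
D starts exactly when E ends (back-to-back, no overlap).

B & C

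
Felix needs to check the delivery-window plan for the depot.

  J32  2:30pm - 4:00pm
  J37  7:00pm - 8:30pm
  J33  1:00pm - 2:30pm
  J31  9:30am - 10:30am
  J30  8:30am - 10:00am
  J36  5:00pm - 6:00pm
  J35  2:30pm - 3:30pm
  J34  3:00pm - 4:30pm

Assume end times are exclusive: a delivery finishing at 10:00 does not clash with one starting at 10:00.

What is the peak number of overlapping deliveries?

Sort all start/end points and keep a running count:
8:30am start J30 → 1
9:30am start J31 → 2
10:00am end J30 → 1
10:30am end J31 → 0
1:00pm start J33 → 1
2:30pm end J33 → 0
2:30pm start J32 → 1
2:30pm start J35 → 2
3:00pm start J34 → 3
3:30pm end J35 → 2
4:00pm end J32 → 1
4:30pm end J34 → 0
5:00pm start J36 → 1
6:00pm end J36 → 0
7:00pm start J37 → 1
8:30pm end J37 → 0
Peak is 3, at 3:00pm (J32, J34, J35).

3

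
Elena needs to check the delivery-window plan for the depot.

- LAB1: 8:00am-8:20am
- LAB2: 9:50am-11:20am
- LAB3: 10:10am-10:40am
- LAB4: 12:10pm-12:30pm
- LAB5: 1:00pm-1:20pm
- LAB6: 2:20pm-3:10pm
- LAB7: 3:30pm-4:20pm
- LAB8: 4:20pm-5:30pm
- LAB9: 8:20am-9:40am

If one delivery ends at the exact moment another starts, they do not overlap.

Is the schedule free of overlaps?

No

Two intervals overlap when each starts before the other ends.
Sorted by start: LAB1, LAB9, LAB2, LAB3, LAB4, LAB5, LAB6, LAB7, LAB8.
LAB9 starts exactly when LAB1 ends (back-to-back, no overlap); LAB1 is clear from here.
LAB2 starts after LAB9 ends; LAB9 is clear from here.
LAB3 starts before LAB2 ends → LAB2 and LAB3 overlap.
That's a conflict, so the schedule is not conflict-free.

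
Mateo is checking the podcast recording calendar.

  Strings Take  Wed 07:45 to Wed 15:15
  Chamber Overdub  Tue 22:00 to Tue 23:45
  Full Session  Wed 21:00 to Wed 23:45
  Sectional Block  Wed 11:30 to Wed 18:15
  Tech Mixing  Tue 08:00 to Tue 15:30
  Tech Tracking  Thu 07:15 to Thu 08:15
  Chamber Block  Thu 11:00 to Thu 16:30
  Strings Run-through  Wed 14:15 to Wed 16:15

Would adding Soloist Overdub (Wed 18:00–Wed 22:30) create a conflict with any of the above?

Yes — it overlaps Full Session, Sectional Block

Tech Mixing: ends Tue 15:30 at or before Soloist Overdub starts Wed 18:00 → clear.
Chamber Overdub: ends Tue 23:45 at or before Soloist Overdub starts Wed 18:00 → clear.
Strings Take: ends Wed 15:15 at or before Soloist Overdub starts Wed 18:00 → clear.
Sectional Block: starts Wed 11:30 before Soloist Overdub ends Wed 22:30, and ends Wed 18:15 after Soloist Overdub starts Wed 18:00 → overlap.
Strings Run-through: ends Wed 16:15 at or before Soloist Overdub starts Wed 18:00 → clear.
Full Session: starts Wed 21:00 before Soloist Overdub ends Wed 22:30, and ends Wed 23:45 after Soloist Overdub starts Wed 18:00 → overlap.
Tech Tracking: starts Thu 07:15 at or after Soloist Overdub ends Wed 22:30 → clear.
Chamber Block: starts Thu 11:00 at or after Soloist Overdub ends Wed 22:30 → clear.
Soloist Overdub overlaps Sectional Block, Full Session.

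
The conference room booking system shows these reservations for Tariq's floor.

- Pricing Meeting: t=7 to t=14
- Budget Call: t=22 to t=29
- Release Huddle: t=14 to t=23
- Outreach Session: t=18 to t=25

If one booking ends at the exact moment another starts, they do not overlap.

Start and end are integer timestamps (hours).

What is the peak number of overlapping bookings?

3

Sort all start/end points and keep a running count:
t=7 start Pricing Meeting → 1
t=14 end Pricing Meeting → 0
t=14 start Release Huddle → 1
t=18 start Outreach Session → 2
t=22 start Budget Call → 3
t=23 end Release Huddle → 2
t=25 end Outreach Session → 1
t=29 end Budget Call → 0
Peak is 3, at t=22 (Budget Call, Outreach Session, Release Huddle).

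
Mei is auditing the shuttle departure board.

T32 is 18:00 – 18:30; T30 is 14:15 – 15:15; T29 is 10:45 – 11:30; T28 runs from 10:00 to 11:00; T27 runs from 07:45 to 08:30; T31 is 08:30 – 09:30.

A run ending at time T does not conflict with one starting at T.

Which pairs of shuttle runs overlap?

T28 & T29

Sorted by start: T27, T31, T28, T29, T30, T32.
T31 starts exactly when T27 ends (back-to-back, no overlap), so T27 has no further overlaps.
T28 starts after T31 ends, so T31 has no further overlaps.
T29 starts before T28 ends → T28 and T29 overlap.
T30 starts after T28 ends, so T28 has no further overlaps.
T30 starts after T29 ends, so T29 has no further overlaps.
T32 starts after T30 ends.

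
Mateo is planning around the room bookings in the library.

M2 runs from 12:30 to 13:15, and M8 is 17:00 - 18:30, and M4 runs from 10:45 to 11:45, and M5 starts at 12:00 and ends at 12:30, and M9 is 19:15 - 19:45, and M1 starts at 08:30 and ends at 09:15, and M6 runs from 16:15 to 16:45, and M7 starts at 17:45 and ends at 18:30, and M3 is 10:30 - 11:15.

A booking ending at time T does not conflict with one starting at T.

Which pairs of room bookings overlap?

M3 & M4, M7 & M8

Sorted by start: M1, M3, M4, M5, M2, M6, M8, M7, M9.
M3 starts after M1 ends — done with M1.
M4 starts before M3 ends → M3 and M4 overlap.
M5 starts after M3 ends — done with M3.
M5 starts after M4 ends — done with M4.
M2 starts exactly when M5 ends (back-to-back, no overlap) — done with M5.
M6 starts after M2 ends — done with M2.
M8 starts after M6 ends — done with M6.
M7 starts before M8 ends → M8 and M7 overlap.
M9 starts after M8 ends.
M9 starts after M7 ends.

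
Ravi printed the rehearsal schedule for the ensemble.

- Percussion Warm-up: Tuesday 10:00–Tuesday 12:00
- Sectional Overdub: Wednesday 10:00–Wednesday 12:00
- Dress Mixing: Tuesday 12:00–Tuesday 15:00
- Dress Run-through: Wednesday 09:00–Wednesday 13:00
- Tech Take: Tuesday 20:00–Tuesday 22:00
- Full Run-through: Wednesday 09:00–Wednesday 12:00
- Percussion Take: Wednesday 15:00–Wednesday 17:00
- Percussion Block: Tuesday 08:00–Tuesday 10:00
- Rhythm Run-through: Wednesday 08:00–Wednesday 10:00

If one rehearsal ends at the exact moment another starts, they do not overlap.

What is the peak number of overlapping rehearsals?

Sort all start/end points and keep a running count:
Tuesday 08:00 start Percussion Block → 1
Tuesday 10:00 end Percussion Block → 0
Tuesday 10:00 start Percussion Warm-up → 1
Tuesday 12:00 end Percussion Warm-up → 0
Tuesday 12:00 start Dress Mixing → 1
Tuesday 15:00 end Dress Mixing → 0
Tuesday 20:00 start Tech Take → 1
Tuesday 22:00 end Tech Take → 0
Wednesday 08:00 start Rhythm Run-through → 1
Wednesday 09:00 start Dress Run-through → 2
Wednesday 09:00 start Full Run-through → 3
Wednesday 10:00 end Rhythm Run-through → 2
Wednesday 10:00 start Sectional Overdub → 3
Wednesday 12:00 end Full Run-through → 2
Wednesday 12:00 end Sectional Overdub → 1
Wednesday 13:00 end Dress Run-through → 0
Wednesday 15:00 start Percussion Take → 1
Wednesday 17:00 end Percussion Take → 0
Peak is 3, at Wednesday 09:00 (Dress Run-through, Full Run-through, Rhythm Run-through).

3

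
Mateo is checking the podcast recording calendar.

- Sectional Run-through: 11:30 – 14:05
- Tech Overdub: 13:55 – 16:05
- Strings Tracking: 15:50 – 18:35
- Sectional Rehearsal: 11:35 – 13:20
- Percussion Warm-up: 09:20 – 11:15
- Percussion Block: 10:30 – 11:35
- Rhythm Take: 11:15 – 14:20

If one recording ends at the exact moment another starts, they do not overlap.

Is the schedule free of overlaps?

Sorted by start: Percussion Warm-up, Percussion Block, Rhythm Take, Sectional Run-through, Sectional Rehearsal, Tech Overdub, Strings Tracking.
Percussion Block starts before Percussion Warm-up ends → Percussion Warm-up and Percussion Block overlap.
That's a conflict, so the schedule is not conflict-free.

No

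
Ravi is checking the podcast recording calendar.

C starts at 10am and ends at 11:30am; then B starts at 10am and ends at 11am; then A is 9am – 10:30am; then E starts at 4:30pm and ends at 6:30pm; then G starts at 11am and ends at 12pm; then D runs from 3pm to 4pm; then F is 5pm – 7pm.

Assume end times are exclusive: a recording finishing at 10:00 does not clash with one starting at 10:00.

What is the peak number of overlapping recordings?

3

Sort all start/end points and keep a running count:
9am start A → 1
10am start B → 2
10am start C → 3
10:30am end A → 2
11am end B → 1
11am start G → 2
11:30am end C → 1
12pm end G → 0
3pm start D → 1
4pm end D → 0
4:30pm start E → 1
5pm start F → 2
6:30pm end E → 1
7pm end F → 0
Peak is 3, at 10am (A, B, C).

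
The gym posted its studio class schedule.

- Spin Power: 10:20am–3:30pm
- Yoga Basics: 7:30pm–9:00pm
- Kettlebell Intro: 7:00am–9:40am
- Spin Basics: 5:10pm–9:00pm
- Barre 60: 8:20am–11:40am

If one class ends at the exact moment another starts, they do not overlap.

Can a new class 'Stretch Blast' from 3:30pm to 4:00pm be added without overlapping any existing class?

Kettlebell Intro: ends 9:40am at or before Stretch Blast starts 3:30pm → clear.
Barre 60: ends 11:40am at or before Stretch Blast starts 3:30pm → clear.
Spin Power: ends 3:30pm at or before Stretch Blast starts 3:30pm → clear.
Spin Basics: starts 5:10pm at or after Stretch Blast ends 4:00pm → clear.
Yoga Basics: starts 7:30pm at or after Stretch Blast ends 4:00pm → clear.

Yes — the slot is free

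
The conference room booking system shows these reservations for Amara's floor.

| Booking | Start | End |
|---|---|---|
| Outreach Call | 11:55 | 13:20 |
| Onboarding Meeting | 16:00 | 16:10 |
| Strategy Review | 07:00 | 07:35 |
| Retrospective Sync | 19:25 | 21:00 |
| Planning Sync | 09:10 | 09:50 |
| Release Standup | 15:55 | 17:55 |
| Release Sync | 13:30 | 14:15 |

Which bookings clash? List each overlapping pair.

Sorted by start: Strategy Review, Planning Sync, Outreach Call, Release Sync, Release Standup, Onboarding Meeting, Retrospective Sync.
Planning Sync starts after Strategy Review ends, so nothing later overlaps Strategy Review either.
Outreach Call starts after Planning Sync ends, so nothing later overlaps Planning Sync either.
Release Sync starts after Outreach Call ends, so nothing later overlaps Outreach Call either.
Release Standup starts after Release Sync ends, so nothing later overlaps Release Sync either.
Onboarding Meeting starts before Release Standup ends → Release Standup and Onboarding Meeting overlap.
Retrospective Sync starts after Release Standup ends.
Retrospective Sync starts after Onboarding Meeting ends.

Onboarding Meeting & Release Standup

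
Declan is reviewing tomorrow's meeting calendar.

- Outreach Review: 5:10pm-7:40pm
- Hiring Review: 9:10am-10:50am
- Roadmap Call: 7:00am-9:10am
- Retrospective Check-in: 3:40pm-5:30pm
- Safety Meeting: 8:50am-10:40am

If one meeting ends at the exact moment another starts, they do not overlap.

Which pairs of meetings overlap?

Hiring Review & Safety Meeting, Outreach Review & Retrospective Check-in, Roadmap Call & Safety Meeting

Sorted by start: Roadmap Call, Safety Meeting, Hiring Review, Retrospective Check-in, Outreach Review.
Safety Meeting starts before Roadmap Call ends → Roadmap Call and Safety Meeting overlap.
Hiring Review starts exactly when Roadmap Call ends (back-to-back, no overlap) — done with Roadmap Call.
Hiring Review starts before Safety Meeting ends → Safety Meeting and Hiring Review overlap.
Retrospective Check-in starts after Safety Meeting ends — done with Safety Meeting.
Retrospective Check-in starts after Hiring Review ends — done with Hiring Review.
Outreach Review starts before Retrospective Check-in ends → Retrospective Check-in and Outreach Review overlap.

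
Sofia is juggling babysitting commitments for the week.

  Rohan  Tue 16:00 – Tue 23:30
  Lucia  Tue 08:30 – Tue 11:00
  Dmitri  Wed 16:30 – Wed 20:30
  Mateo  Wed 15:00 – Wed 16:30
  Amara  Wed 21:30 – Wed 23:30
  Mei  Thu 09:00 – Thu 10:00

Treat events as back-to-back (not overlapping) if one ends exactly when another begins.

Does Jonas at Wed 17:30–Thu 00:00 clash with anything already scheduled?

Yes — it overlaps Amara, Dmitri

Lucia: ends Tue 11:00 at or before Jonas starts Wed 17:30 → clear.
Rohan: ends Tue 23:30 at or before Jonas starts Wed 17:30 → clear.
Mateo: ends Wed 16:30 at or before Jonas starts Wed 17:30 → clear.
Dmitri: starts Wed 16:30 before Jonas ends Thu 00:00, and ends Wed 20:30 after Jonas starts Wed 17:30 → overlap.
Amara: starts Wed 21:30 before Jonas ends Thu 00:00, and ends Wed 23:30 after Jonas starts Wed 17:30 → overlap.
Mei: starts Thu 09:00 at or after Jonas ends Thu 00:00 → clear.
Jonas overlaps Dmitri, Amara.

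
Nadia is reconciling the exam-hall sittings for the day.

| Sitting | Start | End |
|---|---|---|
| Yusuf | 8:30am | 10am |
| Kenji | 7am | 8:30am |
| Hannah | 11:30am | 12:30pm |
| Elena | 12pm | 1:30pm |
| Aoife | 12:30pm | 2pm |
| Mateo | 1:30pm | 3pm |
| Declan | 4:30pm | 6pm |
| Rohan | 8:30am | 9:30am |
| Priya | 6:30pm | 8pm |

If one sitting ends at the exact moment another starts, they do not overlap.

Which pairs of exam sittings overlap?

Aoife & Elena, Aoife & Mateo, Elena & Hannah, Rohan & Yusuf

Two intervals overlap when each starts before the other ends.
Sorted by start: Kenji, Yusuf, Rohan, Hannah, Elena, Aoife, Mateo, Declan, Priya.
Yusuf starts exactly when Kenji ends (back-to-back, no overlap), so nothing later overlaps Kenji either.
Rohan starts before Yusuf ends → Yusuf and Rohan overlap.
Hannah starts after Yusuf ends, so nothing later overlaps Yusuf either.
Hannah starts after Rohan ends, so nothing later overlaps Rohan either.
Elena starts before Hannah ends → Hannah and Elena overlap.
Aoife starts exactly when Hannah ends (back-to-back, no overlap), so nothing later overlaps Hannah either.
Aoife starts before Elena ends → Elena and Aoife overlap.
Mateo starts exactly when Elena ends (back-to-back, no overlap), so nothing later overlaps Elena either.
Mateo starts before Aoife ends → Aoife and Mateo overlap.
Declan starts after Aoife ends, so nothing later overlaps Aoife either.
Declan starts after Mateo ends, so nothing later overlaps Mateo either.
Priya starts after Declan ends.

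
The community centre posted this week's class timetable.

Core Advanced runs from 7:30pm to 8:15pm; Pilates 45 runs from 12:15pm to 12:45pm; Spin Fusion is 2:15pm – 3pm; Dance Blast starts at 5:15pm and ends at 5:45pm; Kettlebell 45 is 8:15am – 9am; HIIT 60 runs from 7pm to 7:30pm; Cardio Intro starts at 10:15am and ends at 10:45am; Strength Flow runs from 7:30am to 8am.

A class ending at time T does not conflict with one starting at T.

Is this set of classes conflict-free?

Yes

Sorted by start: Strength Flow, Kettlebell 45, Cardio Intro, Pilates 45, Spin Fusion, Dance Blast, HIIT 60, Core Advanced.
Kettlebell 45 starts after Strength Flow ends, so nothing later overlaps Strength Flow either.
Cardio Intro starts after Kettlebell 45 ends, so nothing later overlaps Kettlebell 45 either.
Pilates 45 starts after Cardio Intro ends, so nothing later overlaps Cardio Intro either.
Spin Fusion starts after Pilates 45 ends, so nothing later overlaps Pilates 45 either.
Dance Blast starts after Spin Fusion ends, so nothing later overlaps Spin Fusion either.
HIIT 60 starts after Dance Blast ends, so nothing later overlaps Dance Blast either.
Core Advanced starts exactly when HIIT 60 ends (back-to-back, no overlap).
Every pair is clear; the schedule has no overlaps.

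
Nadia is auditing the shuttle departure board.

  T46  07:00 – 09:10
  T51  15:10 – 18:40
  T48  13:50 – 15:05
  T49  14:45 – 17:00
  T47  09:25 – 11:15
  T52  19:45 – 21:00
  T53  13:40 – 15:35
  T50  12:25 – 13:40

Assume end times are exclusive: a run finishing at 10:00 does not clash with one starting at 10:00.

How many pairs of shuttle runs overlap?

Check each pair: they overlap iff neither finishes before the other starts.
Sorted by start: T46, T47, T50, T53, T48, T49, T51, T52.
T47 starts after T46 ends; T46 is clear from here.
T50 starts after T47 ends; T47 is clear from here.
T53 starts exactly when T50 ends (back-to-back, no overlap); T50 is clear from here.
T48 starts before T53 ends → T53 and T48 overlap.
T49 starts before T53 ends → T53 and T49 overlap.
T51 starts before T53 ends → T53 and T51 overlap.
T52 starts after T53 ends.
T49 starts before T48 ends → T48 and T49 overlap.
T51 starts after T48 ends; T48 is clear from here.
T51 starts before T49 ends → T49 and T51 overlap.
T52 starts after T49 ends.
T52 starts after T51 ends.
Overlapping pairs: T48 & T49, T48 & T53, T49 & T51, T49 & T53, T51 & T53 — 5 in total.

5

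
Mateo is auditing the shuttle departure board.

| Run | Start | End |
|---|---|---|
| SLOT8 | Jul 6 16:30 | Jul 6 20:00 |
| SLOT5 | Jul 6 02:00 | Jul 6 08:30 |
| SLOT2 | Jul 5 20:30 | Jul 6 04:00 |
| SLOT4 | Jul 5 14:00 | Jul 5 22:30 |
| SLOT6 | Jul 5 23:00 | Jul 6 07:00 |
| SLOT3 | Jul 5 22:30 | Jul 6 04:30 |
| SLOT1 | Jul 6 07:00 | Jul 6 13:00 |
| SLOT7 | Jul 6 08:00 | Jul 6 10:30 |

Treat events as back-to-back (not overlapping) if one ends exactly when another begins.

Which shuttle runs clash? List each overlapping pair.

Sorted by start: SLOT4, SLOT2, SLOT3, SLOT6, SLOT5, SLOT1, SLOT7, SLOT8.
SLOT2 starts before SLOT4 ends → SLOT4 and SLOT2 overlap.
SLOT3 starts exactly when SLOT4 ends (back-to-back, no overlap) — done with SLOT4.
SLOT3 starts before SLOT2 ends → SLOT2 and SLOT3 overlap.
SLOT6 starts before SLOT2 ends → SLOT2 and SLOT6 overlap.
SLOT5 starts before SLOT2 ends → SLOT2 and SLOT5 overlap.
SLOT1 starts after SLOT2 ends — done with SLOT2.
SLOT6 starts before SLOT3 ends → SLOT3 and SLOT6 overlap.
SLOT5 starts before SLOT3 ends → SLOT3 and SLOT5 overlap.
SLOT1 starts after SLOT3 ends — done with SLOT3.
SLOT5 starts before SLOT6 ends → SLOT6 and SLOT5 overlap.
SLOT1 starts exactly when SLOT6 ends (back-to-back, no overlap) — done with SLOT6.
SLOT1 starts before SLOT5 ends → SLOT5 and SLOT1 overlap.
SLOT7 starts before SLOT5 ends → SLOT5 and SLOT7 overlap.
SLOT8 starts after SLOT5 ends.
SLOT7 starts before SLOT1 ends → SLOT1 and SLOT7 overlap.
SLOT8 starts after SLOT1 ends.
SLOT8 starts after SLOT7 ends.

SLOT1 & SLOT5, SLOT1 & SLOT7, SLOT2 & SLOT3, SLOT2 & SLOT4, SLOT2 & SLOT5, SLOT2 & SLOT6, SLOT3 & SLOT5, SLOT3 & SLOT6, SLOT5 & SLOT6, SLOT5 & SLOT7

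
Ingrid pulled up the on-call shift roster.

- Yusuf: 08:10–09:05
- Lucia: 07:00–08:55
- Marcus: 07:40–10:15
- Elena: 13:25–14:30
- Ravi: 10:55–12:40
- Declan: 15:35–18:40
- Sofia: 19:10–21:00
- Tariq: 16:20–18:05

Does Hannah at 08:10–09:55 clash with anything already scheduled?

Lucia: starts 07:00 before Hannah ends 09:55, and ends 08:55 after Hannah starts 08:10 → overlap.
Marcus: starts 07:40 before Hannah ends 09:55, and ends 10:15 after Hannah starts 08:10 → overlap.
Yusuf: starts 08:10 before Hannah ends 09:55, and ends 09:05 after Hannah starts 08:10 → overlap.
Ravi: starts 10:55 at or after Hannah ends 09:55 → clear.
Elena: starts 13:25 at or after Hannah ends 09:55 → clear.
Declan: starts 15:35 at or after Hannah ends 09:55 → clear.
Tariq: starts 16:20 at or after Hannah ends 09:55 → clear.
Sofia: starts 19:10 at or after Hannah ends 09:55 → clear.
Hannah overlaps Yusuf, Lucia, Marcus.

Yes — it overlaps Lucia, Marcus, Yusuf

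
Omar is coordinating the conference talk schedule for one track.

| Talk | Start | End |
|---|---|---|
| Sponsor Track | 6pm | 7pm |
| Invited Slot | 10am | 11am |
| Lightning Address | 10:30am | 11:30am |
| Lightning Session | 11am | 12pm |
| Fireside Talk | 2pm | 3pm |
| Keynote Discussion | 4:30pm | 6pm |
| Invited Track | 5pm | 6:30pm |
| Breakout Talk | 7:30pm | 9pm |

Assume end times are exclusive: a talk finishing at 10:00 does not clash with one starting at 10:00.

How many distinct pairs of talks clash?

Sorted by start: Invited Slot, Lightning Address, Lightning Session, Fireside Talk, Keynote Discussion, Invited Track, Sponsor Track, Breakout Talk.
Lightning Address starts before Invited Slot ends → Invited Slot and Lightning Address overlap.
Lightning Session starts exactly when Invited Slot ends (back-to-back, no overlap), so nothing later overlaps Invited Slot either.
Lightning Session starts before Lightning Address ends → Lightning Address and Lightning Session overlap.
Fireside Talk starts after Lightning Address ends, so nothing later overlaps Lightning Address either.
Fireside Talk starts after Lightning Session ends, so nothing later overlaps Lightning Session either.
Keynote Discussion starts after Fireside Talk ends, so nothing later overlaps Fireside Talk either.
Invited Track starts before Keynote Discussion ends → Keynote Discussion and Invited Track overlap.
Sponsor Track starts exactly when Keynote Discussion ends (back-to-back, no overlap), so nothing later overlaps Keynote Discussion either.
Sponsor Track starts before Invited Track ends → Invited Track and Sponsor Track overlap.
Breakout Talk starts after Invited Track ends.
Breakout Talk starts after Sponsor Track ends.
Overlapping pairs: Invited Slot & Lightning Address, Invited Track & Keynote Discussion, Invited Track & Sponsor Track, Lightning Address & Lightning Session — 4 in total.

4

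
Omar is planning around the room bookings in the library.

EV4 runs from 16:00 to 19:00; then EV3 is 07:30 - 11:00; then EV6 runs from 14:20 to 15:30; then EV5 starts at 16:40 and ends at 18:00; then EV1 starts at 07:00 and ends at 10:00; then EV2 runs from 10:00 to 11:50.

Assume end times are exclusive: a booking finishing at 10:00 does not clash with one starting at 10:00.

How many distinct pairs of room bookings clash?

Sorted by start: EV1, EV3, EV2, EV6, EV4, EV5.
EV3 starts before EV1 ends → EV1 and EV3 overlap.
EV2 starts exactly when EV1 ends (back-to-back, no overlap) — done with EV1.
EV2 starts before EV3 ends → EV3 and EV2 overlap.
EV6 starts after EV3 ends — done with EV3.
EV6 starts after EV2 ends — done with EV2.
EV4 starts after EV6 ends — done with EV6.
EV5 starts before EV4 ends → EV4 and EV5 overlap.
Overlapping pairs: EV1 & EV3, EV2 & EV3, EV4 & EV5 — 3 in total.

3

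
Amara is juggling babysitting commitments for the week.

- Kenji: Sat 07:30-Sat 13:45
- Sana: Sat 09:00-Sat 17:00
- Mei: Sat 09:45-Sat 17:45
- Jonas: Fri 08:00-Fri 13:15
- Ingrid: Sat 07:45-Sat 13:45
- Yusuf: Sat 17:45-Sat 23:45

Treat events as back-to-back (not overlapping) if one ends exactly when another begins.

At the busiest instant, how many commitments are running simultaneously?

Sweep the timeline, counting +1 at each start and −1 at each end (ends before starts at a tie):
Fri 08:00 start Jonas → 1
Fri 13:15 end Jonas → 0
Sat 07:30 start Kenji → 1
Sat 07:45 start Ingrid → 2
Sat 09:00 start Sana → 3
Sat 09:45 start Mei → 4
Sat 13:45 end Ingrid → 3
Sat 13:45 end Kenji → 2
Sat 17:00 end Sana → 1
Sat 17:45 end Mei → 0
Sat 17:45 start Yusuf → 1
Sat 23:45 end Yusuf → 0
Peak is 4, at Sat 09:45 (Ingrid, Kenji, Mei, Sana).

4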